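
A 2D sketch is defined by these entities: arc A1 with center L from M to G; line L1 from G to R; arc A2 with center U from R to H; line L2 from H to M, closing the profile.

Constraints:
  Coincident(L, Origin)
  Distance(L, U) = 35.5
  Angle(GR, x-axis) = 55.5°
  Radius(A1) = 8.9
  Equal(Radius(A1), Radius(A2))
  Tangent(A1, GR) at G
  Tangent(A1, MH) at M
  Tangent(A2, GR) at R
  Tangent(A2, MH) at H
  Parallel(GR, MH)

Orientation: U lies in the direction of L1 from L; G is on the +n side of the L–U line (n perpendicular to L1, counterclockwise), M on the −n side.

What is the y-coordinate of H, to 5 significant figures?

24.215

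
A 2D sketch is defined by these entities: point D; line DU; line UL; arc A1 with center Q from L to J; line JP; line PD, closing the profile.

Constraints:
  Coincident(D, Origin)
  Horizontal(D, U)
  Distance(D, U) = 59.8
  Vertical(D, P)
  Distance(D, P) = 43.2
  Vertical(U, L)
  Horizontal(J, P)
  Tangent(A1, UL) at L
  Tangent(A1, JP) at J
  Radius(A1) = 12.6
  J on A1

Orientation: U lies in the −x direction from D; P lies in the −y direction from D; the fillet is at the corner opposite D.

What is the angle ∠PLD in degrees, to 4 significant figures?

39.00°

D is at the origin; D and U share the same y with |DU| = 59.8 and U on the −x side, so U = (-59.80, 0.000). D and P share the same x with |DP| = 43.2 and P on the −y side, so P = (0.000, -43.20). The virtual corner opposite D is at (-59.80, -43.20). The tangent condition forces QL to be normal to UL and A1 meets JP tangentially, so QJ is at right angles to JP, with radius 12.6, so the center Q sits 12.6 in from both sides at Q = (-47.20, -30.60). That places the tangent points at L = (-59.80, -30.60) on UL and J = (-47.20, -43.20) on JP. Then cos ∠PLD = LP·LD / (|LP||LD|), giving 39.00°.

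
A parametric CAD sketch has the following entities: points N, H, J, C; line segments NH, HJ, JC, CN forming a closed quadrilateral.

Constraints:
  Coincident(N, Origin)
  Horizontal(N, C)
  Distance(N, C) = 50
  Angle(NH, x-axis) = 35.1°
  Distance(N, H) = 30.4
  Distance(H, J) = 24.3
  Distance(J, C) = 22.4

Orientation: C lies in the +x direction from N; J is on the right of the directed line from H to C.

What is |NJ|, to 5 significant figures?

29.313

Checks: |HJ| = 24.30 ✓; |JC| = 22.40 ✓.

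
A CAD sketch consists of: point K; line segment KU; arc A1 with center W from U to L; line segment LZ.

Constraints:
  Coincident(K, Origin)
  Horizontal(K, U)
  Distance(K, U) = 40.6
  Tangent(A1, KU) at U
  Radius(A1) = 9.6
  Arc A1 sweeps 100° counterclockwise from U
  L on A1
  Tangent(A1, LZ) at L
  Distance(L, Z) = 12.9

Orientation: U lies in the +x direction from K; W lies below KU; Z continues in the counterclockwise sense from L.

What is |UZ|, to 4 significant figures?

25.03

K is at the origin; KU is horizontal with |KU| = 40.6 and U on the +x side, so U = (40.60, 0.000). Since A1 is tangent to KU there, WU ⟂ KU, so W = U + (0, -9.6) = (40.60, -9.600). On A1, U sits at bearing 90° from W; a 100° counterclockwise sweep puts L at bearing 190°, so L = W + 9.6·(cos 190°, sin 190°) = (31.15, -11.27). The tangent condition forces WL to be normal to LZ, so LZ runs along (−sin 190°, cos 190°); with |LZ| = 12.9, Z = (33.39, -23.97). Then |UZ| = |Z − U| = 25.03.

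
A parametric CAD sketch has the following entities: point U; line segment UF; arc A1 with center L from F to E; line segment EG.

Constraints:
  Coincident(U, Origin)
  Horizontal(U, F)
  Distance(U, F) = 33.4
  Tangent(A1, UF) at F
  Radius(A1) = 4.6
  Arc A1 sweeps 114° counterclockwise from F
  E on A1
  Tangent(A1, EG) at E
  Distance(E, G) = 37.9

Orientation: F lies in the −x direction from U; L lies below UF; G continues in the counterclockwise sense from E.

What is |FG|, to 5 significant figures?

42.597

U is at the origin; U and F share the same y with |UF| = 33.4 and F on the −x side, so F = (-33.400, 0.0000). Tangency of A1 to UF means the radius LF is perpendicular to UF, so L = F + (0, -4.6) = (-33.400, -4.6000). On A1, F sits at bearing 90° from L; a 114° counterclockwise sweep puts E at bearing 204°, so E = L + 4.6·(cos 204°, sin 204°) = (-37.602, -6.4710). Since A1 is tangent to EG there, LE ⟂ EG, so EG runs along (−sin 204°, cos 204°); with |EG| = 37.9, G = (-22.187, -41.094). Then |FG| = |G − F| = 42.597.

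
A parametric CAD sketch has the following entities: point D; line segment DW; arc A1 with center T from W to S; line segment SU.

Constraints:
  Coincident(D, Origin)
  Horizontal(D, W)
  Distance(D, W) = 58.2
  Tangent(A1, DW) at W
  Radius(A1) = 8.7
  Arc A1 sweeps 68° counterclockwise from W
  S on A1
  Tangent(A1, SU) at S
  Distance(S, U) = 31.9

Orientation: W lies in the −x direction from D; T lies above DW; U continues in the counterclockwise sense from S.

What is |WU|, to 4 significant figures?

40.34

D is at the origin; DW is horizontal with |DW| = 58.2 and W on the −x side, so W = (-58.20, 0.000). Tangency of A1 to DW means the radius TW is perpendicular to DW, so T = W + (0, 8.7) = (-58.20, 8.700). On A1, W sits at bearing -90° from T; a 68° counterclockwise sweep puts S at bearing -22°, so S = T + 8.7·(cos -22°, sin -22°) = (-50.13, 5.441). The tangent condition forces TS to be normal to SU, so SU runs along (−sin -22°, cos -22°); with |SU| = 31.9, U = (-38.18, 35.02). Then |WU| = |U − W| = 40.34.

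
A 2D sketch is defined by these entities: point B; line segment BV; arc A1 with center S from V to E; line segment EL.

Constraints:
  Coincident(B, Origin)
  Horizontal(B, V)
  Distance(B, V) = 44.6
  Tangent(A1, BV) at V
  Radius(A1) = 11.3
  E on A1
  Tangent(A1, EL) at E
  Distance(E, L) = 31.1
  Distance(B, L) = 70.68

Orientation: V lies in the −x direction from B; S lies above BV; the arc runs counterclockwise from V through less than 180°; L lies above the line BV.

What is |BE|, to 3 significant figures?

40.8

Checks: |SE| = 11.30 ✓; ∠(SE, EL) = 90.00° ✓; |EL| = 31.10 ✓; |BL| = 70.68 ✓.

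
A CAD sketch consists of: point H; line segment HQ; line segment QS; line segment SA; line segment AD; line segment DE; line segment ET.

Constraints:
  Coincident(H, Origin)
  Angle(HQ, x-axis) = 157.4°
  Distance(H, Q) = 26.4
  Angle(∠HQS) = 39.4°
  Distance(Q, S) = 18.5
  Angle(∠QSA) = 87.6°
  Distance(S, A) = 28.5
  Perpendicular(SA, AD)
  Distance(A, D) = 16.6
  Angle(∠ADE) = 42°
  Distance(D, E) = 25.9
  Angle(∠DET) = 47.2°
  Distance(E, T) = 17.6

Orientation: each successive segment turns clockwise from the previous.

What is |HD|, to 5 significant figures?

22.556

∠QSA = 87.6° gives SA at -75.600° from the x-axis; with |SA| = 28.5, A = (0.42532, -12.112). SA is perpendicular to AD, so AD runs at -165.60°; with |AD| = 16.6, D = (-15.653, -16.240). Then |HD| = |D − H| = 22.556.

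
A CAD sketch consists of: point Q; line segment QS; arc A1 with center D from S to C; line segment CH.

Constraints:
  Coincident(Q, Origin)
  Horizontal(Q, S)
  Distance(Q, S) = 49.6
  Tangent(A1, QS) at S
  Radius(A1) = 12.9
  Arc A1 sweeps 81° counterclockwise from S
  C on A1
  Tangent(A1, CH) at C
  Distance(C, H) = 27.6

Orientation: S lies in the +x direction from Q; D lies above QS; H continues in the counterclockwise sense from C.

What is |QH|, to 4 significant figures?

76.80

Q is at the origin; QS is horizontal with |QS| = 49.6 and S on the +x side, so S = (49.60, 0.000). A1 meets QS tangentially, so DS is at right angles to QS, so D = S + (0, 12.9) = (49.60, 12.90). On A1, S sits at bearing -90° from D; an 81° counterclockwise sweep puts C at bearing -9°, so C = D + 12.9·(cos -9°, sin -9°) = (62.34, 10.88). The tangent condition forces DC to be normal to CH, so CH runs along (−sin -9°, cos -9°); with |CH| = 27.6, H = (66.66, 38.14). Then |QH| = |H − Q| = 76.80.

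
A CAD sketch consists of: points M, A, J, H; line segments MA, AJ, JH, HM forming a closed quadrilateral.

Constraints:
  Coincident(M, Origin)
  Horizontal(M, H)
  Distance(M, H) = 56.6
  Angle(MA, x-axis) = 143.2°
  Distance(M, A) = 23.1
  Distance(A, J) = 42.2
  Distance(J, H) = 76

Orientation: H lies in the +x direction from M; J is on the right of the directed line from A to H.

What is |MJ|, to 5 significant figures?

31.417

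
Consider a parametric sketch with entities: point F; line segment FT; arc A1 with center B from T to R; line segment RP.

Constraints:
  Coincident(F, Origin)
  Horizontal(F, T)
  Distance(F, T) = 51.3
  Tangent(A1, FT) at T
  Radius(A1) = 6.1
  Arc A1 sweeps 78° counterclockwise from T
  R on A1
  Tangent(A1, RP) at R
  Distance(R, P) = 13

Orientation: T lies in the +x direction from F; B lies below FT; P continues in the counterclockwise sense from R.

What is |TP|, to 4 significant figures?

19.57

F is at the origin; FT is horizontal with |FT| = 51.3 and T on the +x side, so T = (51.30, 0.000). Tangency of A1 to FT means the radius BT is perpendicular to FT, so B = T + (0, -6.1) = (51.30, -6.100). On A1, T sits at bearing 90° from B; a 78° counterclockwise sweep puts R at bearing 168°, so R = B + 6.1·(cos 168°, sin 168°) = (45.33, -4.832). A1 meets RP tangentially, so BR is at right angles to RP, so RP runs along (−sin 168°, cos 168°); with |RP| = 13.0, P = (42.63, -17.55). Then |TP| = |P − T| = 19.57.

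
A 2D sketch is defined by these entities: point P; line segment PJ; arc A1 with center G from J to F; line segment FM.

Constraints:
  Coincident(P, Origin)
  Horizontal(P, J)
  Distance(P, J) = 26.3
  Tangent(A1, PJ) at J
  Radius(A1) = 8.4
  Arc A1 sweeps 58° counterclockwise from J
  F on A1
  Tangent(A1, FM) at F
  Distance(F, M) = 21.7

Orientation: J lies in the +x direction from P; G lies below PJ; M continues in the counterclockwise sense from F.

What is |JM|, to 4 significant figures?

29.09

P is at the origin; P and J share the same y with |PJ| = 26.3 and J on the +x side, so J = (26.30, 0.000). The tangent condition forces GJ to be normal to PJ, so G = J + (0, -8.4) = (26.30, -8.400). On A1, J sits at bearing 90° from G; a 58° counterclockwise sweep puts F at bearing 148°, so F = G + 8.4·(cos 148°, sin 148°) = (19.18, -3.949). Tangency of A1 to FM means the radius GF is perpendicular to FM, so FM runs along (−sin 148°, cos 148°); with |FM| = 21.7, M = (7.677, -22.35). Then |JM| = |M − J| = 29.09.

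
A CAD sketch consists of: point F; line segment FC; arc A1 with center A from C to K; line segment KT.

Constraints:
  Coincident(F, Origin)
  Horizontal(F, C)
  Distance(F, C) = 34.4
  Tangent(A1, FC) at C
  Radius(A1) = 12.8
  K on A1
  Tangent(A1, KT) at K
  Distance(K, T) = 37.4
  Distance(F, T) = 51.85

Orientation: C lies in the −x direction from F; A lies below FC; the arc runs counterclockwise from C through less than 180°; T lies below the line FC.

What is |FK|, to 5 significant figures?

48.726

F is at the origin; FC is horizontal with |FC| = 34.4 and C on the −x side, so C = (-34.400, 0.0000). A1 meets FC tangentially, so AC is at right angles to FC, so A = C + (0, -12.8) = (-34.400, -12.800). Since AK ⟂ KT (tangency), |AT| = √(12.8² + 37.4²) = 39.530 regardless of where K sits on A1. So T lies on both circle(F, 51.85) and circle(A, 39.530); the below-FC intersection is T = (-17.828, -48.688). K is the foot of the tangent from T: K = (-43.657, -21.640).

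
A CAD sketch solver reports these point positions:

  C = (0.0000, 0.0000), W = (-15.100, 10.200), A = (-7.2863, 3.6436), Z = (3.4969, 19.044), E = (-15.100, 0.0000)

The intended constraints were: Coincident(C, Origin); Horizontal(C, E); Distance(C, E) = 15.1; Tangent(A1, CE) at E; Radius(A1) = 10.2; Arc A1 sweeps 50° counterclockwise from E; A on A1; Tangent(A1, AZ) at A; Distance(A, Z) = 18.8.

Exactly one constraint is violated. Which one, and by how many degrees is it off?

Tangent(A1, AZ) at A — off by 5.00°.

C = (0.00, 0.00) ✓; C.y = 0.00, E.y = 0.00 ✓; |CE| = 15.10 ✓; ∠(WE, EC) = 90.00° ✓; |WE| = 10.20 ✓; bearing(W→A) − bearing(W→E) = 50.00° ✓; |WA| = 10.20 ✓; ∠(WA, AZ) = 85.00° ✗; |AZ| = 18.80 ✓.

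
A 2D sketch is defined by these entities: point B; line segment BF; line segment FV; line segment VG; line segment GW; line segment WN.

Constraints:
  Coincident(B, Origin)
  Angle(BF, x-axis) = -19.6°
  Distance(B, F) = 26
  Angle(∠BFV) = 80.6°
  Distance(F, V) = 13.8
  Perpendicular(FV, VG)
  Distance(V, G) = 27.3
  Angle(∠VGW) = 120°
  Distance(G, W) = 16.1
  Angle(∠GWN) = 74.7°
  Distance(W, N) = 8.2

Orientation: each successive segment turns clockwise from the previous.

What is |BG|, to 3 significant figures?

9.69

∠BFV = 80.6° gives FV at -119° from the x-axis; with |FV| = 13.8, V = (17.8, -20.8). The perpendicularity gives VG at right angles to FV, so VG runs at 151°; with |VG| = 27.3, G = (-6.07, -7.56). Then |BG| = |G − B| = 9.69.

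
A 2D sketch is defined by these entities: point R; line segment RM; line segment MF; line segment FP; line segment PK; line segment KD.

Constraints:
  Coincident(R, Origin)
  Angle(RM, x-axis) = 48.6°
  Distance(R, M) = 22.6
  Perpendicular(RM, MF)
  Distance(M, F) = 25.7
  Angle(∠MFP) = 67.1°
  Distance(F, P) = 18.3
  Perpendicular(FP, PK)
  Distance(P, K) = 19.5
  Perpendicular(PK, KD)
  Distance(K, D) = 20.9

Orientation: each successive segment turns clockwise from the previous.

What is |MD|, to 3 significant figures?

13.3

FP ⟂ PK, so PK runs at 116°; with |PK| = 19.5, K = (9.28, 9.59). PK is perpendicular to KD, so KD runs at 25.7°; with |KD| = 20.9, D = (28.1, 18.7). Then |MD| = |D − M| = 13.3.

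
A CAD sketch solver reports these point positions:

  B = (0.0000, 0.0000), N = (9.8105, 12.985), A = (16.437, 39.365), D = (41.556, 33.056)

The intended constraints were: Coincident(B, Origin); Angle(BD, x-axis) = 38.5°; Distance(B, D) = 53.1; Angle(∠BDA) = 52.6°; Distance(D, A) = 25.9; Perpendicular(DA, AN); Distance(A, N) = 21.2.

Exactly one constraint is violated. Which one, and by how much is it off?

Distance(A, N) = 21.2 — off by 6.00.

B = (0.00, 0.00) ✓; BD at 38.50° ✓; |BD| = 53.10 ✓; ∠BDA = 52.60° ✓; |DA| = 25.90 ✓; ∠(DA, AN) = 90.00° ✓; |AN| = 27.20 ✗.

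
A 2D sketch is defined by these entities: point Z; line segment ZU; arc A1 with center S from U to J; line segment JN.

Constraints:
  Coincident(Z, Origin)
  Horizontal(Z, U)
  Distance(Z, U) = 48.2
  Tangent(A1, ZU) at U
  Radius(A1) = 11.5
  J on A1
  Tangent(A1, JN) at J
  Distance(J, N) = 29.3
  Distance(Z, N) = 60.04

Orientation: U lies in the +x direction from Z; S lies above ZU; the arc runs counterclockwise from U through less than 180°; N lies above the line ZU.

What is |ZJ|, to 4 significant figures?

60.57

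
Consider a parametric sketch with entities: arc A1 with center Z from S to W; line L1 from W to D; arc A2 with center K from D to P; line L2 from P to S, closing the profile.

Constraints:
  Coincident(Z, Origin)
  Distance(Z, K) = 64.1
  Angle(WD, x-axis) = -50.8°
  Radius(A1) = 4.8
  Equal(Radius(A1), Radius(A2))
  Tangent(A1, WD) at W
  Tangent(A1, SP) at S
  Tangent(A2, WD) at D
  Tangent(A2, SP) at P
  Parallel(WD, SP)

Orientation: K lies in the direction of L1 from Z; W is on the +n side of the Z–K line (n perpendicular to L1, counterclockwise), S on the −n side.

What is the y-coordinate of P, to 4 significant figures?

-52.71

Tangency of A1 to both parallel lines with radius 4.8 puts W and S at Z ± 4.8·n: W = (3.720, 3.034), S = (-3.720, -3.034). Equal radii place D and P the same way about K: D = K + 4.8·n = (44.23, -46.64), P = K − 4.8·n = (36.79, -52.71). So P.y = -52.71.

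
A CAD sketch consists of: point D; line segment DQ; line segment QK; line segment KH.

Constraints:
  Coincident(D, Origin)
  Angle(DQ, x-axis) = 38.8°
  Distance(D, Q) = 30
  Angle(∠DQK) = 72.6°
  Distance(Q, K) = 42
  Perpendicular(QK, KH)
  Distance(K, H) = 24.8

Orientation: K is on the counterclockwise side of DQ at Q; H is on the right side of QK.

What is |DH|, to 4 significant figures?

62.81

D is at the origin; DQ runs at 38.8° with length 30.0, so Q = 30.0·(cos 38.8°, sin 38.8°) = (23.38, 18.80). ∠DQK = 72.6°, so QK runs at 38.8° + (180° − 72.6°) = 146.2° from the x-axis; with |QK| = 42.0, K = Q + 42.0·(cos 146.2°, sin 146.2°) = (-11.52, 42.16). The perpendicularity gives KH at right angles to QK; with |KH| = 24.8 on the right of QK, H = K + 24.8·(0.5563, 0.8310) = (2.275, 62.77). Then |DH| = |H − D| = 62.81.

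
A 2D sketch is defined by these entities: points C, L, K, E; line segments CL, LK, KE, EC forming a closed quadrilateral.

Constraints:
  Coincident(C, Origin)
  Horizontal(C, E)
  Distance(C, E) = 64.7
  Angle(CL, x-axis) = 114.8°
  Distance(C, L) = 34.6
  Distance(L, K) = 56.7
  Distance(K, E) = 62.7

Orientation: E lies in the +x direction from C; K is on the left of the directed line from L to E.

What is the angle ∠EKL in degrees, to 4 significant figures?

90.93°

Checks: |LK| = 56.70 ✓; |KE| = 62.70 ✓.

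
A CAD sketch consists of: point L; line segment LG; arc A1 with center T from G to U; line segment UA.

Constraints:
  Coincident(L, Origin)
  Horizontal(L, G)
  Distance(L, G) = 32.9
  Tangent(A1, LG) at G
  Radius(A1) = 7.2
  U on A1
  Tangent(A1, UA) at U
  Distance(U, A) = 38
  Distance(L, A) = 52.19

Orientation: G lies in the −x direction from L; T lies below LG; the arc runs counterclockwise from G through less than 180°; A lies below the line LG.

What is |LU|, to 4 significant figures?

40.81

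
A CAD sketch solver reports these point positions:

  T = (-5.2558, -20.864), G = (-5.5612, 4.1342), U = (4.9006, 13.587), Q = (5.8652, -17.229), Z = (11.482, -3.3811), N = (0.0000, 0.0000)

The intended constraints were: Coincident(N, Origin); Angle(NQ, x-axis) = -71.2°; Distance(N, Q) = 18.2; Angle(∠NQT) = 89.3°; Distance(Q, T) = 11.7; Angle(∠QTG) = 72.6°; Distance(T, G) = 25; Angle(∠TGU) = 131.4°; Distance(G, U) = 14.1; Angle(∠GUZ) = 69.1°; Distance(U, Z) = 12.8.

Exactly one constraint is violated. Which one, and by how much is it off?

Distance(U, Z) = 12.8 — off by 5.40.

N = (0.00, 0.00) ✓; NQ at -71.20° ✓; |NQ| = 18.20 ✓; ∠NQT = 89.30° ✓; |QT| = 11.70 ✓; ∠QTG = 72.60° ✓; |TG| = 25.00 ✓; ∠TGU = 131.4° ✓; |GU| = 14.10 ✓; ∠GUZ = 69.10° ✓; |UZ| = 18.20 ✗.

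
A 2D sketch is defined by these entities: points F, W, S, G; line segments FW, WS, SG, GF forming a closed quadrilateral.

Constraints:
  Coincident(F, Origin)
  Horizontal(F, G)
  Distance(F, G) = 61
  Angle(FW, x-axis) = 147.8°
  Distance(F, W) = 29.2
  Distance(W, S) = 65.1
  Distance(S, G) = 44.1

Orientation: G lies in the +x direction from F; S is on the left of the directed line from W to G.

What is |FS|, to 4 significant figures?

52.10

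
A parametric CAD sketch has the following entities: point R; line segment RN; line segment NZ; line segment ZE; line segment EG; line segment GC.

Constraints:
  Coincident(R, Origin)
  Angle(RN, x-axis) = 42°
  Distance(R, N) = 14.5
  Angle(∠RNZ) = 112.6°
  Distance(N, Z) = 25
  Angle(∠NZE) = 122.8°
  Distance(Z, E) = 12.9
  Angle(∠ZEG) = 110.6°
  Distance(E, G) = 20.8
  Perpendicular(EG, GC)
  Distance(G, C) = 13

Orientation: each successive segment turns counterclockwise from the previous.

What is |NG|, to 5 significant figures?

33.796

∠NZE = 122.8° gives ZE at 166.60° from the x-axis; with |ZE| = 12.9, E = (-10.077, 36.273). ∠ZEG = 110.6° gives EG at -124.00° from the x-axis; with |EG| = 20.8, G = (-21.708, 19.029). Then |NG| = |G − N| = 33.796.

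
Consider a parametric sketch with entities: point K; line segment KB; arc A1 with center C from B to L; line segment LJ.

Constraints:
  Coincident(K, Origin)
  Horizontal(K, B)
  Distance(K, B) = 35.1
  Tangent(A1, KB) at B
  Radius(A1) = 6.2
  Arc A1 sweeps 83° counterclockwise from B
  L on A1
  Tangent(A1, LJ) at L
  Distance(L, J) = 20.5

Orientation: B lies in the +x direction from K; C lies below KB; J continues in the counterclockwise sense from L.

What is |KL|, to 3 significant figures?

29.5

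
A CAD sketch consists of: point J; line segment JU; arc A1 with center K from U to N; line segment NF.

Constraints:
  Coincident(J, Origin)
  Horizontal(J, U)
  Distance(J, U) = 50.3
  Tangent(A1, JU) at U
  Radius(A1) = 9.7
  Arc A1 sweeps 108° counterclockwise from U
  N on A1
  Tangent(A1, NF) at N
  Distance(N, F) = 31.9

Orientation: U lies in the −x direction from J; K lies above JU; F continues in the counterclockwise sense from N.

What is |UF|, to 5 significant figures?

43.041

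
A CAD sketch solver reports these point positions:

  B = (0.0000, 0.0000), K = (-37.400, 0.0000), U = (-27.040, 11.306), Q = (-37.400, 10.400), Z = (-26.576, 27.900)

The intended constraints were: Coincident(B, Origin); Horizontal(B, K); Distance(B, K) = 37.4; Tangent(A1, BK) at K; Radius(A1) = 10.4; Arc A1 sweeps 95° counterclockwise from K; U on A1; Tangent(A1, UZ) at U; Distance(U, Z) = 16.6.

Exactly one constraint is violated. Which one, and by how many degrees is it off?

Tangent(A1, UZ) at U — off by 6.60°.

B = (0.00, 0.00) ✓; B.y = 0.00, K.y = 0.00 ✓; |BK| = 37.40 ✓; ∠(QK, KB) = 90.00° ✓; |QK| = 10.40 ✓; bearing(Q→U) − bearing(Q→K) = 95.00° ✓; |QU| = 10.40 ✓; ∠(QU, UZ) = 96.60° ✗; |UZ| = 16.60 ✓.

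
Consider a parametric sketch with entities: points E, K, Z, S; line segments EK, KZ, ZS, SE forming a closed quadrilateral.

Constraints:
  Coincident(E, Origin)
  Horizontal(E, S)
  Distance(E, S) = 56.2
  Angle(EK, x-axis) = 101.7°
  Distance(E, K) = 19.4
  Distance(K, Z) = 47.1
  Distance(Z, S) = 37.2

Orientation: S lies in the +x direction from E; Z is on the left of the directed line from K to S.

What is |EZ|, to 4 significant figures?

52.98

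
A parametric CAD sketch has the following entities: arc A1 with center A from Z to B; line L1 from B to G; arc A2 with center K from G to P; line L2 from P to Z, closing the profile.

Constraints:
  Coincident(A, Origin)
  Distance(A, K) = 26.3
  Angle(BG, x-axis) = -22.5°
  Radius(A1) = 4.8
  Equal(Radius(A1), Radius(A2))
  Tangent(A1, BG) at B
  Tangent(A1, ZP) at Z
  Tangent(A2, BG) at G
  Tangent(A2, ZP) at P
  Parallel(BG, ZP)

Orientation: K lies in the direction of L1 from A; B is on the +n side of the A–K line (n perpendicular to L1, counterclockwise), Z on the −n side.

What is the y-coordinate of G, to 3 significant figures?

-5.63

Tangency of A1 to both parallel lines with radius 4.8 puts B and Z at A ± 4.8·n: B = (1.84, 4.43), Z = (-1.84, -4.43). Equal radii place G and P the same way about K: G = K + 4.8·n = (26.1, -5.63), P = K − 4.8·n = (22.5, -14.5). So G.y = -5.63.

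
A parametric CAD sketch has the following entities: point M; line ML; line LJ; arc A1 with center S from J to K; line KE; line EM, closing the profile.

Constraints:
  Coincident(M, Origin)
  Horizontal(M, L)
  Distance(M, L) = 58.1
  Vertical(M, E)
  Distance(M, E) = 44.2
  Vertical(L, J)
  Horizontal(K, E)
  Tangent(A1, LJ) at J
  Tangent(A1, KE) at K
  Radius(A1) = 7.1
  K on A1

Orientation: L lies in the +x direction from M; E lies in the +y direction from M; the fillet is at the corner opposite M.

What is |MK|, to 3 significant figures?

67.5

M is at the origin; M and L share the same y with |ML| = 58.1 and L on the +x side, so L = (58.1, 0.00). ME is vertical with |ME| = 44.2 and E on the +y side, so E = (0.00, 44.2). The virtual corner opposite M is at (58.1, 44.2). Tangency of A1 to LJ means the radius SJ is perpendicular to LJ and the tangent condition forces SK to be normal to KE, with radius 7.1, so the center S sits 7.1 in from both sides at S = (51.0, 37.1). That places the tangent points at J = (58.1, 37.1) on LJ and K = (51.0, 44.2) on KE. Then |MK| = |K − M| = 67.5.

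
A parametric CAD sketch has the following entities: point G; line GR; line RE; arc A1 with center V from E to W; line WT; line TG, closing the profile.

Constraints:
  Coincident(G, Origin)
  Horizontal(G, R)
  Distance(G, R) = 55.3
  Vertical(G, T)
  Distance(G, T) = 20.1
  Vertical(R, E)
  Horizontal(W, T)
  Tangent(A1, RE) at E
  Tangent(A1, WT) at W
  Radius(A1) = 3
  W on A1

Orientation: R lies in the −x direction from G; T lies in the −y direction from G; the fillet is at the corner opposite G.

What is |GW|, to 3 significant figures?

56.0

G is at the origin; GR is horizontal with |GR| = 55.3 and R on the −x side, so R = (-55.3, 0.00). G and T share the same x with |GT| = 20.1 and T on the −y side, so T = (0.00, -20.1). The virtual corner opposite G is at (-55.3, -20.1). Since A1 is tangent to RE there, VE ⟂ RE and tangency of A1 to WT means the radius VW is perpendicular to WT, with radius 3.0, so the center V sits 3.0 in from both sides at V = (-52.3, -17.1). That places the tangent points at E = (-55.3, -17.1) on RE and W = (-52.3, -20.1) on WT. Then |GW| = |W − G| = 56.0.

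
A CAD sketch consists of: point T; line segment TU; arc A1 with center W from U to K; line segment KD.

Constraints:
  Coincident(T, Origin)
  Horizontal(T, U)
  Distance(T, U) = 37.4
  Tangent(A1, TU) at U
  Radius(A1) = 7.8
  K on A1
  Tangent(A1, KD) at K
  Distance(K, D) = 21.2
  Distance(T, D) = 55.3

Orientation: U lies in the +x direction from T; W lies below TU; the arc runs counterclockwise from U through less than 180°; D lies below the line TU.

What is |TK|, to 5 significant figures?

34.871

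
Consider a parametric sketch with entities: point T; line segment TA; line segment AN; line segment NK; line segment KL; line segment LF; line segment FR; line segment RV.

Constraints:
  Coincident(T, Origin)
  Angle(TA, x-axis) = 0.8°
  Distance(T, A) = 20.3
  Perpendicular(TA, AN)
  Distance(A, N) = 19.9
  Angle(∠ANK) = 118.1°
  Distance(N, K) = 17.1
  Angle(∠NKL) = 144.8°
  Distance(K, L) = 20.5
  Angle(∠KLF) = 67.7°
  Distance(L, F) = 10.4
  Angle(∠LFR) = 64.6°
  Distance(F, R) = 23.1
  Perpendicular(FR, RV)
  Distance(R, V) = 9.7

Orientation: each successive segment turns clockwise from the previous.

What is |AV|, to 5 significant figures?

47.838

T is at the origin; TA runs at 0.8° with length 20.3, so A = (20.298, 0.28343). TA ⟂ AN, so AN runs at -89.200°; with |AN| = 19.9, N = (20.576, -19.615). ∠ANK = 118.1° gives NK at -151.10° from the x-axis; with |NK| = 17.1, K = (5.6054, -27.879). ∠NKL = 144.8° gives KL at 173.70° from the x-axis; with |KL| = 20.5, L = (-14.771, -25.629). ∠KLF = 67.7° gives LF at 61.400° from the x-axis; with |LF| = 10.4, F = (-9.7924, -16.498). ∠LFR = 64.6° gives FR at -54.000° from the x-axis; with |FR| = 23.1, R = (3.7855, -35.186). FR is perpendicular to RV, so RV runs at -144.00°; with |RV| = 9.7, V = (-4.0620, -40.888). Then |AV| = |V − A| = 47.838.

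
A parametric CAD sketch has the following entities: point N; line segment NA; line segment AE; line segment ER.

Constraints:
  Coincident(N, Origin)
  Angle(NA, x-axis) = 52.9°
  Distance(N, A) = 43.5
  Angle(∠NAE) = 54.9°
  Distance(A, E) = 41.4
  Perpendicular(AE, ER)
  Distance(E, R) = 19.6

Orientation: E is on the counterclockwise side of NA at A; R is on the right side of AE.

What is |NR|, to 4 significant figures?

57.57

∠NAE = 54.9°, so AE runs at 52.9° + (180° − 54.9°) = 178.0° from the x-axis; with |AE| = 41.4, E = A + 41.4·(cos 178.0°, sin 178.0°) = (-15.14, 36.14). AE is perpendicular to ER; with |ER| = 19.6 on the right of AE, R = E + 19.6·(0.03490, 0.9994) = (-14.45, 55.73). Then |NR| = |R − N| = 57.57.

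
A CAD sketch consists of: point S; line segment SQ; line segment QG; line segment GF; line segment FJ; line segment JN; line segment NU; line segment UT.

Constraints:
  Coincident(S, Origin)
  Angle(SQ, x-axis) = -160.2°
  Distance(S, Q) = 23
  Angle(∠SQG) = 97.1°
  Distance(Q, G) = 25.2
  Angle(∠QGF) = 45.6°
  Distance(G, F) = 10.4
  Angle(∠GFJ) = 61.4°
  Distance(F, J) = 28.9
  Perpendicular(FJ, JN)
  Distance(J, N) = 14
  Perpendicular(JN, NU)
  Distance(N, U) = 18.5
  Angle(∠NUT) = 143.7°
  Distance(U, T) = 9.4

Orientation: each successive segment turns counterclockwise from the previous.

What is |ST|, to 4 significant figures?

34.74

The perpendicularity gives NU at right angles to JN, so NU runs at -4.300°; with |NU| = 18.5, U = (-21.87, -36.82). ∠NUT = 143.7° gives UT at 32.00° from the x-axis; with |UT| = 9.4, T = (-13.90, -31.84). Then |ST| = |T − S| = 34.74.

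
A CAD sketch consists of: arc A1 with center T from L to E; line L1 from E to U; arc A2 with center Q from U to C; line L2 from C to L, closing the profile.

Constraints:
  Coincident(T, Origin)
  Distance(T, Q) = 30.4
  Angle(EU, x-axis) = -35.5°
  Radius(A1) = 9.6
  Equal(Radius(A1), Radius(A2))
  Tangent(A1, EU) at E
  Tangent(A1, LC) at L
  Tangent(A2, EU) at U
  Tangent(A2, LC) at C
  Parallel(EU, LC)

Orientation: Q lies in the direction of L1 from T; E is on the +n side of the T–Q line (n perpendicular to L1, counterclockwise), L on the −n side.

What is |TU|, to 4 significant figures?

31.88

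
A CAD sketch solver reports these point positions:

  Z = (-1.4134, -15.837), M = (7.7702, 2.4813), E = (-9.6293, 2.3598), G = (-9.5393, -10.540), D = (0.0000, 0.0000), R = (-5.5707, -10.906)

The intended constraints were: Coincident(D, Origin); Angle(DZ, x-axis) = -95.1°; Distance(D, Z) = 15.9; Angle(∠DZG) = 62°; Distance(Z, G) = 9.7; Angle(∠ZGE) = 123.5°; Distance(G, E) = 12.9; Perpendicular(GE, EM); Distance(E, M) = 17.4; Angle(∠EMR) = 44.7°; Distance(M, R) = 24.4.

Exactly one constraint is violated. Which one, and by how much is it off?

Distance(M, R) = 24.4 — off by 5.50.

D = (0.00, 0.00) ✓; DZ at -95.10° ✓; |DZ| = 15.90 ✓; ∠DZG = 62.00° ✓; |ZG| = 9.700 ✓; ∠ZGE = 123.5° ✓; |GE| = 12.90 ✓; ∠(GE, EM) = 90.00° ✓; |EM| = 17.40 ✓; ∠EMR = 44.70° ✓; |MR| = 18.90 ✗.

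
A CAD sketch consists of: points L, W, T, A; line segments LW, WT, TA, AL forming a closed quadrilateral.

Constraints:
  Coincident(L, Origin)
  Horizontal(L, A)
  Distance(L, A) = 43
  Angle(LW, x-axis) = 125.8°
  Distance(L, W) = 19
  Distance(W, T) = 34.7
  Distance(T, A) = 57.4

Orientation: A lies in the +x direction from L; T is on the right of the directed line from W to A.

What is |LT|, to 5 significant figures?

22.236

Checks: |WT| = 34.70 ✓; |TA| = 57.40 ✓.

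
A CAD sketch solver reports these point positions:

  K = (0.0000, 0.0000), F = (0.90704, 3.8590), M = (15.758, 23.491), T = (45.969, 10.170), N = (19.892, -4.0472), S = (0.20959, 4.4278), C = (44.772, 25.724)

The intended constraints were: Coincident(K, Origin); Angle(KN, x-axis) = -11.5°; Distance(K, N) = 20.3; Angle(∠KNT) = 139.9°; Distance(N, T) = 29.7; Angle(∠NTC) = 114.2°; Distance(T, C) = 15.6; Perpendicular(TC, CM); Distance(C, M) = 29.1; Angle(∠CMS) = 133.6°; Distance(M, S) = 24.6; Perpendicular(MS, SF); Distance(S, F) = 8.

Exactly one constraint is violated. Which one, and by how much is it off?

Distance(S, F) = 8 — off by 7.10.

K = (0.00, 0.00) ✓; KN at -11.50° ✓; |KN| = 20.30 ✓; ∠KNT = 139.9° ✓; |NT| = 29.70 ✓; ∠NTC = 114.2° ✓; |TC| = 15.60 ✓; ∠(TC, CM) = 90.00° ✓; |CM| = 29.10 ✓; ∠CMS = 133.6° ✓; |MS| = 24.60 ✓; ∠(MS, SF) = 90.00° ✓; |SF| = 0.9000 ✗.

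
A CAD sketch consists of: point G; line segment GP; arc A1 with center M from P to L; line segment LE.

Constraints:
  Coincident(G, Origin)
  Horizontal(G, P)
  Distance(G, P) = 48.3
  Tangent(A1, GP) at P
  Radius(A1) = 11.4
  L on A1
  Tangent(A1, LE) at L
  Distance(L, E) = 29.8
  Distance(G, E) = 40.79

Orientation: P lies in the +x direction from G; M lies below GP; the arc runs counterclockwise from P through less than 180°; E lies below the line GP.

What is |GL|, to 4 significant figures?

38.67

Checks: |ML| = 11.40 ✓; ∠(ML, LE) = 90.00° ✓; |LE| = 29.80 ✓; |GE| = 40.79 ✓.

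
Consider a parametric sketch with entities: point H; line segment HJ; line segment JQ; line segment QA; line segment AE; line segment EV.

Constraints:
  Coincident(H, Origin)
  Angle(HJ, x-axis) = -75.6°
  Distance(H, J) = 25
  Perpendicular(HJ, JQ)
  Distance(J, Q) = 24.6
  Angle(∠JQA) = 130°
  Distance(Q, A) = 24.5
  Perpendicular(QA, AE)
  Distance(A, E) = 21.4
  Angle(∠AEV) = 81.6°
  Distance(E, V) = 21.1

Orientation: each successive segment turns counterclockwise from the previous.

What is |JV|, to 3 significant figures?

19.4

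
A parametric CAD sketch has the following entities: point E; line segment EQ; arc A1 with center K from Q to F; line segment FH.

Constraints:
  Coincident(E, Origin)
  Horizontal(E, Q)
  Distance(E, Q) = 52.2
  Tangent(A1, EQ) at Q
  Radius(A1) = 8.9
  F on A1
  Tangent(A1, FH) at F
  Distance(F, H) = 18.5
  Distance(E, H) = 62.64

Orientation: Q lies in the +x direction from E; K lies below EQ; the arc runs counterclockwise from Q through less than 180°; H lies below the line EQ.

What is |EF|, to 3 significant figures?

47.0

E is at the origin; EQ is horizontal with |EQ| = 52.2 and Q on the +x side, so Q = (52.2, 0.00). Tangency of A1 to EQ means the radius KQ is perpendicular to EQ, so K = Q + (0, -8.9) = (52.2, -8.90). Since KF ⟂ FH (tangency), |KH| = √(8.9² + 18.5²) = 20.5 regardless of where F sits on A1. So H lies on both circle(E, 62.64) and circle(K, 20.5); the below-EQ intersection is H = (55.4, -29.2). F is the foot of the tangent from H: F = (44.9, -14.0).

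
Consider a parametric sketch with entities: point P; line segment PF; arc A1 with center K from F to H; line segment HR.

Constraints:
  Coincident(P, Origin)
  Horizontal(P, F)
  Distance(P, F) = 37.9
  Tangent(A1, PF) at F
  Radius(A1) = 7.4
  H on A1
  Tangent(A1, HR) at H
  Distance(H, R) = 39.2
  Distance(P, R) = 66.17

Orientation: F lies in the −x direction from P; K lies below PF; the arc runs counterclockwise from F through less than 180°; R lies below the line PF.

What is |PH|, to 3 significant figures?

45.8

Checks: P.y = 0.00, F.y = 0.00 ✓; |KF| = 7.400 ✓; |KH| = 7.400 ✓; ∠(KH, HR) = 90.00° ✓; |HR| = 39.20 ✓; |PR| = 66.17 ✓.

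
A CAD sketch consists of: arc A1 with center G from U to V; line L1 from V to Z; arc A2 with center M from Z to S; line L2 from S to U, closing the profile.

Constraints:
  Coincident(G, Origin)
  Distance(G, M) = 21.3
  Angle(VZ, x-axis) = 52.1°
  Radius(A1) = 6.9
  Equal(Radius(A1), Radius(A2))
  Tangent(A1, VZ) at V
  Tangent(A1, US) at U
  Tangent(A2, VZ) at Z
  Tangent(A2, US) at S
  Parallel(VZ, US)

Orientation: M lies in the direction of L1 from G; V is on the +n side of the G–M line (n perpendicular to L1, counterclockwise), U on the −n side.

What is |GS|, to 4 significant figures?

22.39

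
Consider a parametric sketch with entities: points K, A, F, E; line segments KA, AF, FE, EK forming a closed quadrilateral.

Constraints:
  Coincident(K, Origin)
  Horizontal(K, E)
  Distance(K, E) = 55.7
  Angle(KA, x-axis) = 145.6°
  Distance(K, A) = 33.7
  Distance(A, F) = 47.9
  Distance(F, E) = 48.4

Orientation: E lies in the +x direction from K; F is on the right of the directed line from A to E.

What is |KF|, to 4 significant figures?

14.77

K is at the origin; K and E share the same y with |KE| = 55.7 and E in +x, so E = (55.7, 0). KA runs at 145.6° with |KA| = 33.7, so A = (-27.81, 19.04). F is determined by |AF| = 47.9 and |FE| = 48.4 together: it lies at the intersection of circle(A, 47.9) and circle(E, 48.4). With |AE| = 85.65, the foot of the radical line on AE is 42.54 from A and the perpendicular offset is √(47.9² − 42.54²) = 22.01. Taking the right-of-AE solution: F = (8.780, -11.88).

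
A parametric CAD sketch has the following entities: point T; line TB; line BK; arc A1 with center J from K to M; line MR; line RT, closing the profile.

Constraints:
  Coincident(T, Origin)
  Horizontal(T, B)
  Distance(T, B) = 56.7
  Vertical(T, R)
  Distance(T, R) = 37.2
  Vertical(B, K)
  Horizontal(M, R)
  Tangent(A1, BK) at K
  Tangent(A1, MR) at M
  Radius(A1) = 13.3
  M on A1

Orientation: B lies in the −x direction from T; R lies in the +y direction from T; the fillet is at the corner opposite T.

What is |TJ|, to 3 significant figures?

49.5

T is at the origin; TB is horizontal with |TB| = 56.7 and B on the −x side, so B = (-56.7, 0.00). TR is vertical with |TR| = 37.2 and R on the +y side, so R = (0.00, 37.2). The virtual corner opposite T is at (-56.7, 37.2). Since A1 is tangent to BK there, JK ⟂ BK and the tangent condition forces JM to be normal to MR, with radius 13.3, so the center J sits 13.3 in from both sides at J = (-43.4, 23.9). Then |TJ| = |J − T| = 49.5.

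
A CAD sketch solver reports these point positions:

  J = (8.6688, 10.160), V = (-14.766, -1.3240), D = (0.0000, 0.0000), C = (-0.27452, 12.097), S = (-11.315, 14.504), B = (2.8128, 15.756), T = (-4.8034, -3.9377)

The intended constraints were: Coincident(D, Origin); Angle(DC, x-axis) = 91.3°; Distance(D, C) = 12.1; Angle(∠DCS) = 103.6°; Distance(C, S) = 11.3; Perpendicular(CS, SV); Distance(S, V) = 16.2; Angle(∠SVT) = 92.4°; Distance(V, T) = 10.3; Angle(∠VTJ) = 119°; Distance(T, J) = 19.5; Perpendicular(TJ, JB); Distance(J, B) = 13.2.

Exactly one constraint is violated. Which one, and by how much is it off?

Distance(J, B) = 13.2 — off by 5.10.

D = (0.00, 0.00) ✓; DC at 91.30° ✓; |DC| = 12.10 ✓; ∠DCS = 103.6° ✓; |CS| = 11.30 ✓; ∠(CS, SV) = 90.00° ✓; |SV| = 16.20 ✓; ∠SVT = 92.40° ✓; |VT| = 10.30 ✓; ∠VTJ = 119.0° ✓; |TJ| = 19.50 ✓; ∠(TJ, JB) = 90.00° ✓; |JB| = 8.100 ✗.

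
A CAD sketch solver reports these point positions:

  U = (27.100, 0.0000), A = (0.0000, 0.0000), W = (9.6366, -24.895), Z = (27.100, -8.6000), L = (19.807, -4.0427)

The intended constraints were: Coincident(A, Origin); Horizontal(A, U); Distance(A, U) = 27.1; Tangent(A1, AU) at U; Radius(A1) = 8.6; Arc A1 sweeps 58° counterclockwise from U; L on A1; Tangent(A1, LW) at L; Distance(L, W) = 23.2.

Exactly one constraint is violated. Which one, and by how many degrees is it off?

Tangent(A1, LW) at L — off by 6.00°.

A = (0.00, 0.00) ✓; A.y = 0.00, U.y = 0.00 ✓; |AU| = 27.10 ✓; ∠(ZU, UA) = 90.00° ✓; |ZU| = 8.600 ✓; bearing(Z→L) − bearing(Z→U) = 58.00° ✓; |ZL| = 8.600 ✓; ∠(ZL, LW) = 84.00° ✗; |LW| = 23.20 ✓.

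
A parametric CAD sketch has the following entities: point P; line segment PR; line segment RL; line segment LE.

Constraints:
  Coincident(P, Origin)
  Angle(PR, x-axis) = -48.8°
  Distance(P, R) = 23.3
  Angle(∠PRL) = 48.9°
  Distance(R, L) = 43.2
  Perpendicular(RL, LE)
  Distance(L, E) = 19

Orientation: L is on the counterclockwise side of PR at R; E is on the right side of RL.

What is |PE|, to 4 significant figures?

45.98

P is at the origin; PR runs at -48.8° with length 23.3, so R = 23.3·(cos -48.8°, sin -48.8°) = (15.35, -17.53). ∠PRL = 48.9°, so RL runs at -48.8° + (180° − 48.9°) = 82.30° from the x-axis; with |RL| = 43.2, L = R + 43.2·(cos 82.30°, sin 82.30°) = (21.14, 25.28). RL ⟂ LE; with |LE| = 19.0 on the right of RL, E = L + 19.0·(0.9910, -0.1340) = (39.96, 22.73). Then |PE| = |E − P| = 45.98.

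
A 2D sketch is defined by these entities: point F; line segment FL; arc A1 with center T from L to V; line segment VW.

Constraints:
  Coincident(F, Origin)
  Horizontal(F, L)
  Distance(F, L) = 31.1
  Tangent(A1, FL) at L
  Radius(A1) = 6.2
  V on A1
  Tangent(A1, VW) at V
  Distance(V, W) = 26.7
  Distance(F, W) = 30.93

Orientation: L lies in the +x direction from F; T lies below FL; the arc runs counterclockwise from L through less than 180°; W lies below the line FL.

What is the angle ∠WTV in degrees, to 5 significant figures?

76.927°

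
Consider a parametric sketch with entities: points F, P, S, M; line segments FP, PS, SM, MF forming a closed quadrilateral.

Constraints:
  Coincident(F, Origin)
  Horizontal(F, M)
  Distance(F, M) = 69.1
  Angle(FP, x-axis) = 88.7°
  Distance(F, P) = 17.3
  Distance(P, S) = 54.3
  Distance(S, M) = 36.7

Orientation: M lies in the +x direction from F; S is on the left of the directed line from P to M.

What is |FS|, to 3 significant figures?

61.8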